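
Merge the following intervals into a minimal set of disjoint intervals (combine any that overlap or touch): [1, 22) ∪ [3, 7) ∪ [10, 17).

[3, 7) overlaps/touches [1, 22) → extend to [1, 22).
[10, 17) overlaps/touches [1, 22) → extend to [1, 22).

[1, 22)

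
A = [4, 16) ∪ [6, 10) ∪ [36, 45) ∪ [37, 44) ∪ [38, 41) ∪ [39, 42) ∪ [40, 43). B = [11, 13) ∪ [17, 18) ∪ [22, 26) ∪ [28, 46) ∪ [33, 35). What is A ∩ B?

[11, 13) ∪ [36, 45)

A, merged: [4, 16), [36, 45).
B, merged: [11, 13), [17, 18), [22, 26), [28, 46).
[4, 16) ∩ B → [11, 13).
[36, 45) ∩ B → [36, 45).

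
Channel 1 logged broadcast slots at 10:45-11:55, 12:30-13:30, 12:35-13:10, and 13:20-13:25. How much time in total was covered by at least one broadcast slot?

Merged: 10:45-11:55, 12:30-13:30.
Lengths: 1 h 10 min + 1 h = 2 h 10 min.

2 h 10 min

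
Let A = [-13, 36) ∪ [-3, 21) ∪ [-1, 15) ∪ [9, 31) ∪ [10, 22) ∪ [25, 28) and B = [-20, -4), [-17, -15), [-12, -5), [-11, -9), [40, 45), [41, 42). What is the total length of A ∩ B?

Merge the first list: [-13, 36).
Merge the second list: [-20, -4), [40, 45).
A ∩ B = [-13, -4).
Total: 9.

9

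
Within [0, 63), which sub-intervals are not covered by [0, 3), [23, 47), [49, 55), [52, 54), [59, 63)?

[3, 23) ∪ [47, 49) ∪ [55, 59)

Covered (merged): [0, 3), [23, 47), [49, 55), [59, 63).
Uncovered inside [0, 63): [3, 23), [47, 49), [55, 59).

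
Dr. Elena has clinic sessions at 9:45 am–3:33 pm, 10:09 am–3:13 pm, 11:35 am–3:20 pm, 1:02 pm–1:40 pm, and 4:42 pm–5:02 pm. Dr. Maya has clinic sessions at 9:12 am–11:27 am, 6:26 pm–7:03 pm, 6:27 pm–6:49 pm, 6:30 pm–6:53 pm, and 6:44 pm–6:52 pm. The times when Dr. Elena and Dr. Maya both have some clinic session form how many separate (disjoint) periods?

1

A, merged: 9:45 am-3:33 pm, 4:42 pm-5:02 pm.
B, merged: 9:12 am-11:27 am, 6:26 pm-7:03 pm.
A ∩ B = 9:45 am-11:27 am.
That is 1 disjoint piece.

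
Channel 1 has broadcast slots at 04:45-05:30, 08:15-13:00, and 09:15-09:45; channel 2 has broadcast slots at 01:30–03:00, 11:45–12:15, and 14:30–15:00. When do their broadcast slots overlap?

11:45–12:15

First set merges to 04:45–05:30, 08:15–13:00.
04:45–05:30 meets no B interval.
08:15–13:00 ∩ B → 11:45–12:15.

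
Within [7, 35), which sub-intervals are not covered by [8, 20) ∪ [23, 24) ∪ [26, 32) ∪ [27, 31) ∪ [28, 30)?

[7, 8) ∪ [20, 23) ∪ [24, 26) ∪ [32, 35)

Covered (merged): [8, 20), [23, 24), [26, 32).
Gaps within [7, 35): [7, 8), [20, 23), [24, 26), [32, 35).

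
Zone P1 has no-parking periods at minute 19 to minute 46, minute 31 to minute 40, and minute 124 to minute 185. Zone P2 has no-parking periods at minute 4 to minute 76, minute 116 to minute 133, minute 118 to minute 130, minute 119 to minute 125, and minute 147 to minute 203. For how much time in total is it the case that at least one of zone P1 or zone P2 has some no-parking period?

159 minutes

First set merges to minute 19 to minute 46, minute 124 to minute 185.
Second set merges to minute 4 to minute 76, minute 116 to minute 133, minute 147 to minute 203.
A ∪ B = minute 4 to minute 76, minute 116 to minute 203.
Total: 72 minutes + 87 minutes = 159 minutes.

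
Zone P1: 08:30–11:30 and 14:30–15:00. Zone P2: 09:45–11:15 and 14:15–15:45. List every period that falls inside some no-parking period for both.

09:45–11:15, 14:30–15:00

08:30–11:30 meets the second set on 09:45–11:15.
14:30–15:00 meets the second set on 14:30–15:00.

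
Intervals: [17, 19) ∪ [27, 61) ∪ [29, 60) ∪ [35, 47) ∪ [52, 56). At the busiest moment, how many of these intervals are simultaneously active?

At 35, 3 of the intervals are simultaneously active.
No point has more.

3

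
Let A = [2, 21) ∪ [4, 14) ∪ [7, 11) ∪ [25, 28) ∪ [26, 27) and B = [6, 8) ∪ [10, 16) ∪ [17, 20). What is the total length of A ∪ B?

First set merges to [2, 21), [25, 28).
A ∪ B = [2, 21), [25, 28).
Total: 19 + 3 = 22.

22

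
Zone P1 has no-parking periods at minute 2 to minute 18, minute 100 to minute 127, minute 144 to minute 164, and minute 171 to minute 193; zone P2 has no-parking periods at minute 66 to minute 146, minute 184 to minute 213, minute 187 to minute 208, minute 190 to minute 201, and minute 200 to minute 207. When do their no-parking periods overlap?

minute 100 to minute 127, minute 144 to minute 146, minute 184 to minute 193

Merge the second list: minute 66 to minute 146, minute 184 to minute 213.
minute 2 to minute 18 falls entirely outside B.
minute 100 to minute 127 overlaps B on minute 100 to minute 127.
minute 144 to minute 164 overlaps B on minute 144 to minute 146.
minute 171 to minute 193 overlaps B on minute 184 to minute 193.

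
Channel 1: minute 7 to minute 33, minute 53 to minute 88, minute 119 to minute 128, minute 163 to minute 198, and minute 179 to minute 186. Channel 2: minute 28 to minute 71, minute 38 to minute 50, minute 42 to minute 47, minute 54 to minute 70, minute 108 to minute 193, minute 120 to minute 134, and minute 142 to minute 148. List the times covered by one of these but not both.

First set merges to minute 7 to minute 33, minute 53 to minute 88, minute 119 to minute 128, minute 163 to minute 198.
Second set merges to minute 28 to minute 71, minute 108 to minute 193.
A but not B: minute 7 to minute 28, minute 71 to minute 88, minute 193 to minute 198.
B but not A: minute 33 to minute 53, minute 108 to minute 119, minute 128 to minute 163.
Combining gives A △ B.

minute 7 to minute 28, minute 33 to minute 53, minute 71 to minute 88, minute 108 to minute 119, minute 128 to minute 163, minute 193 to minute 198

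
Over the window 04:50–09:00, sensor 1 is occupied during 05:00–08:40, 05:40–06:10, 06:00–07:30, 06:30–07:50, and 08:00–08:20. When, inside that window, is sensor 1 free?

04:50–05:00, 08:40–09:00

After merging, the occupied span is 05:00–08:40.
Gaps within 04:50–09:00: 04:50–05:00, 08:40–09:00.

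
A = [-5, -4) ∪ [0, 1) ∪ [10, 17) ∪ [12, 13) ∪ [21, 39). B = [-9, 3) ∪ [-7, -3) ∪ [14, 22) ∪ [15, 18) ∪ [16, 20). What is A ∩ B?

[-5, -4) ∪ [0, 1) ∪ [14, 17) ∪ [21, 22)

Merge the first list: [-5, -4), [0, 1), [10, 17), [21, 39).
Merge the second list: [-9, 3), [14, 22).
[-5, -4) ∩ B → [-5, -4).
[0, 1) ∩ B → [0, 1).
[10, 17) ∩ B → [14, 17).
[21, 39) ∩ B → [21, 22).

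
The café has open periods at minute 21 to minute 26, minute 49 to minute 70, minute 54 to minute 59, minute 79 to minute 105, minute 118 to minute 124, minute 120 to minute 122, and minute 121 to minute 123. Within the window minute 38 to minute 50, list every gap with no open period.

minute 38 to minute 49

After merging, the occupied span is minute 21 to minute 26, minute 49 to minute 70, minute 79 to minute 105, minute 118 to minute 124.
Uncovered inside minute 38 to minute 50: minute 38 to minute 49.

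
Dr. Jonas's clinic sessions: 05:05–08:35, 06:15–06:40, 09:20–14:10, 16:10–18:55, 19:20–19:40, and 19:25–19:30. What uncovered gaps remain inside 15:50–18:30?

The merged coverage is 05:05-08:35, 09:20-14:10, 16:10-18:55, 19:20-19:40.
Complement within 15:50-18:30: 15:50-16:10.

15:50-16:10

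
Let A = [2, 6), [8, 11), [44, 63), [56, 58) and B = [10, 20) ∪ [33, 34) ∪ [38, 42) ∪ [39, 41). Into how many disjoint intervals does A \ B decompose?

3

A, merged: [2, 6), [8, 11), [44, 63).
B, merged: [10, 20), [33, 34), [38, 42).
A \ B = [2, 6), [8, 10), [44, 63).
That is 3 disjoint pieces.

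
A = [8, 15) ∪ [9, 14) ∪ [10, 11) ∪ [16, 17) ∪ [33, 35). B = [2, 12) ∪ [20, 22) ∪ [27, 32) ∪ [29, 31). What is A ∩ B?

[8, 12)

First set merges to [8, 15), [16, 17), [33, 35).
Second set merges to [2, 12), [20, 22), [27, 32).
[8, 15) meets the second set on [8, 12).
[16, 17): no overlap with the second set.
[33, 35): no overlap with the second set.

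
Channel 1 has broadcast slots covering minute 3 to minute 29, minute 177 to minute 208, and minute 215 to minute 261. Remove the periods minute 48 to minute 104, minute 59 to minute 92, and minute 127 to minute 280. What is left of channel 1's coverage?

B, merged: minute 48 to minute 104, minute 127 to minute 280.
minute 3 to minute 29: nothing removed.
minute 177 to minute 208: entirely removed.
minute 215 to minute 261: entirely removed.

minute 3 to minute 29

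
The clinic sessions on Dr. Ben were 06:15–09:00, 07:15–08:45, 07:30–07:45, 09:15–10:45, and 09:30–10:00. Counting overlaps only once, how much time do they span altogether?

4 h 15 min

Merged: 06:15-09:00, 09:15-10:45.
Lengths: 2 h 45 min + 1 h 30 min = 4 h 15 min.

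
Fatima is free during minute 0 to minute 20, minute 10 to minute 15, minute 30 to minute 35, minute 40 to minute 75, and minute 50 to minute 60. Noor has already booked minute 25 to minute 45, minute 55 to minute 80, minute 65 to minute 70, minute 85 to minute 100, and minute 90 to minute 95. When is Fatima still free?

minute 0 to minute 20, minute 45 to minute 55

A, merged: minute 0 to minute 20, minute 30 to minute 35, minute 40 to minute 75.
B, merged: minute 25 to minute 45, minute 55 to minute 80, minute 85 to minute 100.
minute 0 to minute 20 is untouched.
minute 30 to minute 35 lies entirely inside B → drops out.
minute 40 to minute 75 with B removed leaves minute 45 to minute 55.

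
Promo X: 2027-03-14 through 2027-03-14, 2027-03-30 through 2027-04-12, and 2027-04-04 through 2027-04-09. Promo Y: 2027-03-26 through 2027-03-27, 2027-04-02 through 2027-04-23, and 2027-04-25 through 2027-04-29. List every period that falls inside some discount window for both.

2027-04-02 through 2027-04-12

Merge the first list: 2027-03-14 through 2027-03-14, 2027-03-30 through 2027-04-12.
2027-03-14 through 2027-03-14 meets no B interval.
2027-03-30 through 2027-04-12 ∩ B → 2027-04-02 through 2027-04-12.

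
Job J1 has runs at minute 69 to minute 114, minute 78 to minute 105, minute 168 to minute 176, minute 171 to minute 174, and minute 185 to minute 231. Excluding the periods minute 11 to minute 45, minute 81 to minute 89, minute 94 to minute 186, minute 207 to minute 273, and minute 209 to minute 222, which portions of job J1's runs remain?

A, merged: minute 69 to minute 114, minute 168 to minute 176, minute 185 to minute 231.
B, merged: minute 11 to minute 45, minute 81 to minute 89, minute 94 to minute 186, minute 207 to minute 273.
minute 69 to minute 114 \ B = minute 69 to minute 81, minute 89 to minute 94.
minute 168 to minute 176: entirely removed.
minute 185 to minute 231 \ B = minute 186 to minute 207.

minute 69 to minute 81, minute 89 to minute 94, minute 186 to minute 207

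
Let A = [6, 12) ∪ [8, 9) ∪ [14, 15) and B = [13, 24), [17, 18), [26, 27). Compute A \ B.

[6, 12)

Merge the first list: [6, 12), [14, 15).
Merge the second list: [13, 24), [26, 27).
[6, 12) is untouched.
[14, 15) lies entirely inside B → drops out.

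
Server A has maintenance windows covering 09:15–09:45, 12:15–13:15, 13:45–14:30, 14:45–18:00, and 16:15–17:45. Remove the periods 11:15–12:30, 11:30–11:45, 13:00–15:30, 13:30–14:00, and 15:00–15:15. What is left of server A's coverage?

09:15–09:45, 12:30–13:00, 15:30–18:00

A, merged: 09:15–09:45, 12:15–13:15, 13:45–14:30, 14:45–18:00.
B, merged: 11:15–12:30, 13:00–15:30.
09:15–09:45: nothing removed.
12:15–13:15 \ B = 12:30–13:00.
13:45–14:30: entirely removed.
14:45–18:00 \ B = 15:30–18:00.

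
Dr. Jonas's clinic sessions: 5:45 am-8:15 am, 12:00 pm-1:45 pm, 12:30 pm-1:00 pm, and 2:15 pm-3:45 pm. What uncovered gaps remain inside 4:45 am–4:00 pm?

The merged coverage is 5:45 am-8:15 am, 12:00 pm-1:45 pm, 2:15 pm-3:45 pm.
Gaps within 4:45 am-4:00 pm: 4:45 am-5:45 am, 8:15 am-12:00 pm, 1:45 pm-2:15 pm, 3:45 pm-4:00 pm.

4:45 am-5:45 am, 8:15 am-12:00 pm, 1:45 pm-2:15 pm, 3:45 pm-4:00 pm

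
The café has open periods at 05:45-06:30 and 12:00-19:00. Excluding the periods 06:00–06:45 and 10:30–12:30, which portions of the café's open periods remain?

05:45–06:00, 12:30–19:00

05:45–06:30 \ B = 05:45–06:00.
12:00–19:00 \ B = 12:30–19:00.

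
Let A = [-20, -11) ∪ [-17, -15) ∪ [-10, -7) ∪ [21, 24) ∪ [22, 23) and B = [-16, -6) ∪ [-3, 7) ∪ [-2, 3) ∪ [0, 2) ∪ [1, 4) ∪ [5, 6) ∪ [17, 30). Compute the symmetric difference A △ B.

First set merges to [-20, -11), [-10, -7), [21, 24).
Second set merges to [-16, -6), [-3, 7), [17, 30).
A but not B: [-20, -16).
B but not A: [-11, -10), [-7, -6), [-3, 7), [17, 21), [24, 30).
Combining gives A △ B.

[-20, -16) ∪ [-11, -10) ∪ [-7, -6) ∪ [-3, 7) ∪ [17, 21) ∪ [24, 30)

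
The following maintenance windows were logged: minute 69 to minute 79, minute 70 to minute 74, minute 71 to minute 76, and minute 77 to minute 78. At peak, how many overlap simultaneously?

3

Sweep endpoints in order; track running count of active intervals.
Peak of 3 reached at minute 71.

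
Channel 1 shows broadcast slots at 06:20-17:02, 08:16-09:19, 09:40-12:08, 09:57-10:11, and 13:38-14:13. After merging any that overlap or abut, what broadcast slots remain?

08:16-09:19 overlaps/touches 06:20-17:02 → extend to 06:20-17:02.
09:40-12:08 overlaps/touches 06:20-17:02 → extend to 06:20-17:02.
09:57-10:11 overlaps/touches 06:20-17:02 → extend to 06:20-17:02.
13:38-14:13 overlaps/touches 06:20-17:02 → extend to 06:20-17:02.

06:20-17:02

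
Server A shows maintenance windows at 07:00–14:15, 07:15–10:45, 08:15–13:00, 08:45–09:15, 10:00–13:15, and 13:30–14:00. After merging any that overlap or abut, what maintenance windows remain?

07:15–10:45 overlaps/touches 07:00–14:15 → extend to 07:00–14:15.
08:15–13:00 overlaps/touches 07:00–14:15 → extend to 07:00–14:15.
08:45–09:15 overlaps/touches 07:00–14:15 → extend to 07:00–14:15.
10:00–13:15 overlaps/touches 07:00–14:15 → extend to 07:00–14:15.
13:30–14:00 overlaps/touches 07:00–14:15 → extend to 07:00–14:15.

07:00–14:15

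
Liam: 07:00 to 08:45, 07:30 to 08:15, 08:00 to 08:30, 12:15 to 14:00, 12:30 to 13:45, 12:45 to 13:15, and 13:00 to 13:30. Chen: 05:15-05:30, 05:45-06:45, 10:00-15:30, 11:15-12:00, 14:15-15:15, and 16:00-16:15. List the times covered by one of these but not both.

Merge the first list: 07:00-08:45, 12:15-14:00.
Merge the second list: 05:15-05:30, 05:45-06:45, 10:00-15:30, 16:00-16:15.
A \ B = 07:00-08:45.
B \ A = 05:15-05:30, 05:45-06:45, 10:00-12:15, 14:00-15:30, 16:00-16:15.
Union of the two gives the symmetric difference.

05:15-05:30, 05:45-06:45, 07:00-08:45, 10:00-12:15, 14:00-15:30, 16:00-16:15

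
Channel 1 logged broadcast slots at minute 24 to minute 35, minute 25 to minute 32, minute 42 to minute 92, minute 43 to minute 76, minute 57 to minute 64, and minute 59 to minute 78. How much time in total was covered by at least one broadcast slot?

Merged: minute 24 to minute 35, minute 42 to minute 92.
Lengths: 11 minutes + 50 minutes = 61 minutes.

61 minutes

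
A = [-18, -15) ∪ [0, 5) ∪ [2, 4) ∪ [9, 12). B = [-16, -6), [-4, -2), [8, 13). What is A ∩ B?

[-16, -15) ∪ [9, 12)

A, merged: [-18, -15), [0, 5), [9, 12).
[-18, -15) meets the second set on [-16, -15).
[0, 5): no overlap with the second set.
[9, 12) meets the second set on [9, 12).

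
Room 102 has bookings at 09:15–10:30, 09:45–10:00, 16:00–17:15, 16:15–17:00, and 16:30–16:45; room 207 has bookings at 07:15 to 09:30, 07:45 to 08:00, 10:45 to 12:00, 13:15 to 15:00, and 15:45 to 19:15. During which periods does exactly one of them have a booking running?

First set merges to 09:15–10:30, 16:00–17:15.
Second set merges to 07:15–09:30, 10:45–12:00, 13:15–15:00, 15:45–19:15.
Only in the first: 09:30–10:30.
Only in the second: 07:15–09:15, 10:45–12:00, 13:15–15:00, 15:45–16:00, 17:15–19:15.
Together these are the periods covered by exactly one.

07:15–09:15, 09:30–10:30, 10:45–12:00, 13:15–15:00, 15:45–16:00, 17:15–19:15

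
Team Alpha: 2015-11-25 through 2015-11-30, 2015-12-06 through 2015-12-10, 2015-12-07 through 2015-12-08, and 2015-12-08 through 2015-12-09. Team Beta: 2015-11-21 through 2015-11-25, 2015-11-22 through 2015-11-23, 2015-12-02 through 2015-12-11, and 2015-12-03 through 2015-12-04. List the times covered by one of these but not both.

2015-11-21 through 2015-11-24, 2015-11-26 through 2015-11-30, 2015-12-02 through 2015-12-05, 2015-12-11 through 2015-12-11

A, merged: 2015-11-25 through 2015-11-30, 2015-12-06 through 2015-12-10.
B, merged: 2015-11-21 through 2015-11-25, 2015-12-02 through 2015-12-11.
A \ B = 2015-11-26 through 2015-11-30.
B \ A = 2015-11-21 through 2015-11-24, 2015-12-02 through 2015-12-05, 2015-12-11 through 2015-12-11.
Union of the two gives the symmetric difference.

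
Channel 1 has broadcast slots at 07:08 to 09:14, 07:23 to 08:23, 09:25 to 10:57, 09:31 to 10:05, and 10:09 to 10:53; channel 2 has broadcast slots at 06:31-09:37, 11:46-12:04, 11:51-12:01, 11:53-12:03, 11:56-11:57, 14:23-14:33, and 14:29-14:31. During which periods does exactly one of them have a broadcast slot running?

First set merges to 07:08-09:14, 09:25-10:57.
Second set merges to 06:31-09:37, 11:46-12:04, 14:23-14:33.
Only in the first: 09:37-10:57.
Only in the second: 06:31-07:08, 09:14-09:25, 11:46-12:04, 14:23-14:33.
Together these are the periods covered by exactly one.

06:31-07:08, 09:14-09:25, 09:37-10:57, 11:46-12:04, 14:23-14:33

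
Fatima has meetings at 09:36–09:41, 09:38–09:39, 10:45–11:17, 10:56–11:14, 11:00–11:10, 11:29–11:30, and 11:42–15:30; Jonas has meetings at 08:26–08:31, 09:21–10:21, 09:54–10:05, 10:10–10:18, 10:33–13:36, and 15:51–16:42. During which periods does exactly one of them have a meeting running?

08:26-08:31, 09:21-09:36, 09:41-10:21, 10:33-10:45, 11:17-11:29, 11:30-11:42, 13:36-15:30, 15:51-16:42

First set merges to 09:36-09:41, 10:45-11:17, 11:29-11:30, 11:42-15:30.
Second set merges to 08:26-08:31, 09:21-10:21, 10:33-13:36, 15:51-16:42.
A but not B: 13:36-15:30.
B but not A: 08:26-08:31, 09:21-09:36, 09:41-10:21, 10:33-10:45, 11:17-11:29, 11:30-11:42, 15:51-16:42.
Combining gives A △ B.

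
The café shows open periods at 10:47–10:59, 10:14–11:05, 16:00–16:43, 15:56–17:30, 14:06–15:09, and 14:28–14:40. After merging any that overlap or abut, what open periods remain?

Sort by start: 10:14-11:05, 10:47-10:59, 14:06-15:09, 14:28-14:40, 15:56-17:30, 16:00-16:43.
10:47-10:59 overlaps/touches 10:14-11:05 → extend to 10:14-11:05.
14:06-15:09 is disjoint → start new block.
14:28-14:40 overlaps/touches 14:06-15:09 → extend to 14:06-15:09.
15:56-17:30 is disjoint → start new block.
16:00-16:43 overlaps/touches 15:56-17:30 → extend to 15:56-17:30.

10:14-11:05, 14:06-15:09, 15:56-17:30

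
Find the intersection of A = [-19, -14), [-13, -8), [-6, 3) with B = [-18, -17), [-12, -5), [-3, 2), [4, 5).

[-18, -17) ∪ [-12, -8) ∪ [-6, -5) ∪ [-3, 2)

[-19, -14) ∩ B → [-18, -17).
[-13, -8) ∩ B → [-12, -8).
[-6, 3) ∩ B → [-6, -5), [-3, 2).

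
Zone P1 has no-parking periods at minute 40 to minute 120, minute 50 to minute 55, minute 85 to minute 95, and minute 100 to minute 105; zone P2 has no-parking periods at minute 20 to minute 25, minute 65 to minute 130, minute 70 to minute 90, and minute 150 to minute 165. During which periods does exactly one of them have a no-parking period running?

First set merges to minute 40 to minute 120.
Second set merges to minute 20 to minute 25, minute 65 to minute 130, minute 150 to minute 165.
A but not B: minute 40 to minute 65.
B but not A: minute 20 to minute 25, minute 120 to minute 130, minute 150 to minute 165.
Combining gives A △ B.

minute 20 to minute 25, minute 40 to minute 65, minute 120 to minute 130, minute 150 to minute 165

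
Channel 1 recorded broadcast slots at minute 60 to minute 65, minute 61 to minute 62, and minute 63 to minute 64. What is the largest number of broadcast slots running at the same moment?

2

Sweep endpoints in order; track running count of active intervals.
Peak of 2 reached at minute 61.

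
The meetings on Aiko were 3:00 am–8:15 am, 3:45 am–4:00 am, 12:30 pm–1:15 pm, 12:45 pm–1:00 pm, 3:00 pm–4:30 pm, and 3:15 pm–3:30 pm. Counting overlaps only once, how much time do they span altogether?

Merged: 3:00 am-8:15 am, 12:30 pm-1:15 pm, 3:00 pm-4:30 pm.
Lengths: 5 h 15 min + 45 min + 1 h 30 min = 7 h 30 min.

7 h 30 min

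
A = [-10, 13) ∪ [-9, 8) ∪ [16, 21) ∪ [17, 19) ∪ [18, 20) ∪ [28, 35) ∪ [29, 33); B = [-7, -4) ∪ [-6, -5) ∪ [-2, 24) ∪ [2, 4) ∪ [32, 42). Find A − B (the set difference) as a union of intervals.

A, merged: [-10, 13), [16, 21), [28, 35).
B, merged: [-7, -4), [-2, 24), [32, 42).
[-10, 13) minus B → [-10, -7), [-4, -2).
[16, 21): fully covered by B → removed.
[28, 35) minus B → [28, 32).

[-10, -7) ∪ [-4, -2) ∪ [28, 32)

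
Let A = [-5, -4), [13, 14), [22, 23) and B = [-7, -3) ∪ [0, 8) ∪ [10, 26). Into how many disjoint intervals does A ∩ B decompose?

3

A ∩ B = [-5, -4), [13, 14), [22, 23).
That is 3 disjoint pieces.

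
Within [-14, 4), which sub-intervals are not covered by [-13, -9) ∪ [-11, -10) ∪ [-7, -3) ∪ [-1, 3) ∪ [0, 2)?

[-14, -13) ∪ [-9, -7) ∪ [-3, -1) ∪ [3, 4)

After merging, the occupied span is [-13, -9), [-7, -3), [-1, 3).
Gaps within [-14, 4): [-14, -13), [-9, -7), [-3, -1), [3, 4).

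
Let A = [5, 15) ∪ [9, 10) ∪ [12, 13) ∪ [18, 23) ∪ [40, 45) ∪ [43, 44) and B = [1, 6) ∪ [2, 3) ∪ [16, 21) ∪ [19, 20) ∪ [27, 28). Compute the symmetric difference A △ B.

[1, 5) ∪ [6, 15) ∪ [16, 18) ∪ [21, 23) ∪ [27, 28) ∪ [40, 45)

First set merges to [5, 15), [18, 23), [40, 45).
Second set merges to [1, 6), [16, 21), [27, 28).
A but not B: [6, 15), [21, 23), [40, 45).
B but not A: [1, 5), [16, 18), [27, 28).
Combining gives A △ B.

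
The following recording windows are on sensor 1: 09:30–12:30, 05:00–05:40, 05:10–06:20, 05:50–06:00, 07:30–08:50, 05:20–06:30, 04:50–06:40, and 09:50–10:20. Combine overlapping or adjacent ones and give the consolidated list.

Sort by start: 04:50–06:40, 05:00–05:40, 05:10–06:20, 05:20–06:30, 05:50–06:00, 07:30–08:50, 09:30–12:30, 09:50–10:20.
05:00–05:40 overlaps/touches 04:50–06:40 → extend to 04:50–06:40.
05:10–06:20 overlaps/touches 04:50–06:40 → extend to 04:50–06:40.
05:20–06:30 overlaps/touches 04:50–06:40 → extend to 04:50–06:40.
05:50–06:00 overlaps/touches 04:50–06:40 → extend to 04:50–06:40.
07:30–08:50 is disjoint → start new block.
09:30–12:30 is disjoint → start new block.
09:50–10:20 overlaps/touches 09:30–12:30 → extend to 09:30–12:30.

04:50–06:40, 07:30–08:50, 09:30–12:30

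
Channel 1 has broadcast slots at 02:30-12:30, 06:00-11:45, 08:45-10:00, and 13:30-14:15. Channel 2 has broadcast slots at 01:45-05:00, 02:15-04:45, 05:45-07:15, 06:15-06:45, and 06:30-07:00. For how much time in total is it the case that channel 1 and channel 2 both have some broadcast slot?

First set merges to 02:30–12:30, 13:30–14:15.
Second set merges to 01:45–05:00, 05:45–07:15.
A ∩ B = 02:30–05:00, 05:45–07:15.
Total: 2 h 30 min + 1 h 30 min = 4 h.

4 h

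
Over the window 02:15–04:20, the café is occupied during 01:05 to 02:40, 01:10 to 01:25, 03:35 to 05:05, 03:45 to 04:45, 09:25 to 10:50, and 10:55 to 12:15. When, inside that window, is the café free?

02:40-03:35

Covered (merged): 01:05-02:40, 03:35-05:05, 09:25-10:50, 10:55-12:15.
Complement within 02:15-04:20: 02:40-03:35.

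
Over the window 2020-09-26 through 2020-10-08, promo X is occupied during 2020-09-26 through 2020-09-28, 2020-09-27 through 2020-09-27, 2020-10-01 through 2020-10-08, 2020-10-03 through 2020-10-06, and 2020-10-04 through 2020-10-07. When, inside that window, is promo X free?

After merging, the occupied span is 2020-09-26 through 2020-09-28, 2020-10-01 through 2020-10-08.
Complement within 2020-09-26 through 2020-10-08: 2020-09-29 through 2020-09-30.

2020-09-29 through 2020-09-30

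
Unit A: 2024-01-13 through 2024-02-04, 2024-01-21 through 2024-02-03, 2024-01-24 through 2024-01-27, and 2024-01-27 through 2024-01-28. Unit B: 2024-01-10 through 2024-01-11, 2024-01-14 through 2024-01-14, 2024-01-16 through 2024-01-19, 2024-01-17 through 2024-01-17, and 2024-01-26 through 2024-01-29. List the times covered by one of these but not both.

First set merges to 2024-01-13 through 2024-02-04.
Second set merges to 2024-01-10 through 2024-01-11, 2024-01-14 through 2024-01-14, 2024-01-16 through 2024-01-19, 2024-01-26 through 2024-01-29.
A but not B: 2024-01-13 through 2024-01-13, 2024-01-15 through 2024-01-15, 2024-01-20 through 2024-01-25, 2024-01-30 through 2024-02-04.
B but not A: 2024-01-10 through 2024-01-11.
Combining gives A △ B.

2024-01-10 through 2024-01-11, 2024-01-13 through 2024-01-13, 2024-01-15 through 2024-01-15, 2024-01-20 through 2024-01-25, 2024-01-30 through 2024-02-04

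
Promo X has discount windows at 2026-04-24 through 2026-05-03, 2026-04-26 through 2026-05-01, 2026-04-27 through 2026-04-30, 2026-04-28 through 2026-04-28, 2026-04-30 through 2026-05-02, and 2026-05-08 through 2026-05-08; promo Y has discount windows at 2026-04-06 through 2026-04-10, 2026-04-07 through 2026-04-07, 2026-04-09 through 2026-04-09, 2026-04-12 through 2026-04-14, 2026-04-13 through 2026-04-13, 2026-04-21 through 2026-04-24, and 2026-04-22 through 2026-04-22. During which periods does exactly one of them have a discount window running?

2026-04-06 through 2026-04-10, 2026-04-12 through 2026-04-14, 2026-04-21 through 2026-04-23, 2026-04-25 through 2026-05-03, 2026-05-08 through 2026-05-08

A, merged: 2026-04-24 through 2026-05-03, 2026-05-08 through 2026-05-08.
B, merged: 2026-04-06 through 2026-04-10, 2026-04-12 through 2026-04-14, 2026-04-21 through 2026-04-24.
Only in the first: 2026-04-25 through 2026-05-03, 2026-05-08 through 2026-05-08.
Only in the second: 2026-04-06 through 2026-04-10, 2026-04-12 through 2026-04-14, 2026-04-21 through 2026-04-23.
Together these are the periods covered by exactly one.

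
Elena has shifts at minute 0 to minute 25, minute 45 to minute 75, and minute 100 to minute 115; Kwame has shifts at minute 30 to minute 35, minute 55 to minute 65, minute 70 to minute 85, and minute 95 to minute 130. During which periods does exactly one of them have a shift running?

Only in the first: minute 0 to minute 25, minute 45 to minute 55, minute 65 to minute 70.
Only in the second: minute 30 to minute 35, minute 75 to minute 85, minute 95 to minute 100, minute 115 to minute 130.
Together these are the periods covered by exactly one.

minute 0 to minute 25, minute 30 to minute 35, minute 45 to minute 55, minute 65 to minute 70, minute 75 to minute 85, minute 95 to minute 100, minute 115 to minute 130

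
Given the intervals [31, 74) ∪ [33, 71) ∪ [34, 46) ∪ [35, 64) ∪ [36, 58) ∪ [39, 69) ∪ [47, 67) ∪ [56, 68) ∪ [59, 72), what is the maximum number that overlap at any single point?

7

Walk the sorted start/end points keeping a running depth.
The depth first hits 7 at 56.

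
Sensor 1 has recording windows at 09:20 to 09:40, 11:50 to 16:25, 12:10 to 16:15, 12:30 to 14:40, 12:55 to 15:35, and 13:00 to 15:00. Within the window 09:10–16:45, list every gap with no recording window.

The merged coverage is 09:20–09:40, 11:50–16:25.
Complement within 09:10–16:45: 09:10–09:20, 09:40–11:50, 16:25–16:45.

09:10–09:20, 09:40–11:50, 16:25–16:45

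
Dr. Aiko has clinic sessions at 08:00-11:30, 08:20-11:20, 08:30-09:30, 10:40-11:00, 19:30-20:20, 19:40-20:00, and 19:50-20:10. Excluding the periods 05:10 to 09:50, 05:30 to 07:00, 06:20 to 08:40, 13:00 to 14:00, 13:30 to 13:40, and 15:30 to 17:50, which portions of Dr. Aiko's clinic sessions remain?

09:50–11:30, 19:30–20:20

First set merges to 08:00–11:30, 19:30–20:20.
Second set merges to 05:10–09:50, 13:00–14:00, 15:30–17:50.
08:00–11:30 with B removed leaves 09:50–11:30.
19:30–20:20 is untouched.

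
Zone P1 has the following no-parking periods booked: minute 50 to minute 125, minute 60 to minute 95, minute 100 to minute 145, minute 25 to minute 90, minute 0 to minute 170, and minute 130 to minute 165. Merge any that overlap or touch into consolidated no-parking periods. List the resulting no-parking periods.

minute 0 to minute 170

Sort by start: minute 0 to minute 170, minute 25 to minute 90, minute 50 to minute 125, minute 60 to minute 95, minute 100 to minute 145, minute 130 to minute 165.
minute 25 to minute 90 overlaps/touches minute 0 to minute 170 → extend to minute 0 to minute 170.
minute 50 to minute 125 overlaps/touches minute 0 to minute 170 → extend to minute 0 to minute 170.
minute 60 to minute 95 overlaps/touches minute 0 to minute 170 → extend to minute 0 to minute 170.
minute 100 to minute 145 overlaps/touches minute 0 to minute 170 → extend to minute 0 to minute 170.
minute 130 to minute 165 overlaps/touches minute 0 to minute 170 → extend to minute 0 to minute 170.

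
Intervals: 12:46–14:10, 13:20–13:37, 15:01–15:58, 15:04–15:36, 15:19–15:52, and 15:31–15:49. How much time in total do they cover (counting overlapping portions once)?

2 h 21 min

Merged: 12:46–14:10, 15:01–15:58.
Lengths: 1 h 24 min + 57 min = 2 h 21 min.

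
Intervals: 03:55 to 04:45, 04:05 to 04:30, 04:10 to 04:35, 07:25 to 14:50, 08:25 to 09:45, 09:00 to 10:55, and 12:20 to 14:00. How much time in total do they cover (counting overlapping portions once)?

8 h 15 min

Merged: 03:55-04:45, 07:25-14:50.
Lengths: 50 min + 7 h 25 min = 8 h 15 min.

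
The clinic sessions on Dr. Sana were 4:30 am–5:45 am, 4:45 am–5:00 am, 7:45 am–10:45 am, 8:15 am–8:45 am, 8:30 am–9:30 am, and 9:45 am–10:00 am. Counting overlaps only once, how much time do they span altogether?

4 h 15 min

Merged: 4:30 am-5:45 am, 7:45 am-10:45 am.
Lengths: 1 h 15 min + 3 h = 4 h 15 min.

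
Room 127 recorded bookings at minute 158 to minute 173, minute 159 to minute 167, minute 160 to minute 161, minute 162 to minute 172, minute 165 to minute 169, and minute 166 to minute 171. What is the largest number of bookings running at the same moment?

Walk the sorted start/end points keeping a running depth.
The depth first hits 5 at minute 166.

5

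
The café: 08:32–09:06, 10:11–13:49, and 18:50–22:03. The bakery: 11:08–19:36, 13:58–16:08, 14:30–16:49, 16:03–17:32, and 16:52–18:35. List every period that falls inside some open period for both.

Second set merges to 11:08-19:36.
08:32-09:06 meets no B interval.
10:11-13:49 ∩ B → 11:08-13:49.
18:50-22:03 ∩ B → 18:50-19:36.

11:08-13:49, 18:50-19:36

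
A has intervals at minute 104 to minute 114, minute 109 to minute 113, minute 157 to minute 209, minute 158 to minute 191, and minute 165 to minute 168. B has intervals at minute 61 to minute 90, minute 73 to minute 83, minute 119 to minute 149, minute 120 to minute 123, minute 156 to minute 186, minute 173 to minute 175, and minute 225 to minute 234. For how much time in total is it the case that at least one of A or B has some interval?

Merge the first list: minute 104 to minute 114, minute 157 to minute 209.
Merge the second list: minute 61 to minute 90, minute 119 to minute 149, minute 156 to minute 186, minute 225 to minute 234.
A ∪ B = minute 61 to minute 90, minute 104 to minute 114, minute 119 to minute 149, minute 156 to minute 209, minute 225 to minute 234.
Total: 29 minutes + 10 minutes + 30 minutes + 53 minutes + 9 minutes = 131 minutes.

131 minutes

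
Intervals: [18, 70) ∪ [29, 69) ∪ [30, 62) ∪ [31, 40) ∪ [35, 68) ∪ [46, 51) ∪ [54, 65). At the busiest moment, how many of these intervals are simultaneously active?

5

At 35, 5 of the intervals are simultaneously active.
No point has more.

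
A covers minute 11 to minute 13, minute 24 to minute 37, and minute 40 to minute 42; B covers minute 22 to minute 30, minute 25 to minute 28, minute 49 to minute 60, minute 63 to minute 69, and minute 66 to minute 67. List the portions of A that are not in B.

B, merged: minute 22 to minute 30, minute 49 to minute 60, minute 63 to minute 69.
minute 11 to minute 13 is untouched.
minute 24 to minute 37 with B removed leaves minute 30 to minute 37.
minute 40 to minute 42 is untouched.

minute 11 to minute 13, minute 30 to minute 37, minute 40 to minute 42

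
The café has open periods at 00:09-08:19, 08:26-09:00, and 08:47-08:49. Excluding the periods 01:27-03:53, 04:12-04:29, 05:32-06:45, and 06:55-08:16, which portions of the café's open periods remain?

A, merged: 00:09–08:19, 08:26–09:00.
00:09–08:19 \ B = 00:09–01:27, 03:53–04:12, 04:29–05:32, 06:45–06:55, 08:16–08:19.
08:26–09:00: nothing removed.

00:09–01:27, 03:53–04:12, 04:29–05:32, 06:45–06:55, 08:16–08:19, 08:26–09:00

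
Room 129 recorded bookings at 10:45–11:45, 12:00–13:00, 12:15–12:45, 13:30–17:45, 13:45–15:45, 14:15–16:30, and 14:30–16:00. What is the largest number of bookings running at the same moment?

At 14:30, 4 of the intervals are simultaneously active.
No point has more.

4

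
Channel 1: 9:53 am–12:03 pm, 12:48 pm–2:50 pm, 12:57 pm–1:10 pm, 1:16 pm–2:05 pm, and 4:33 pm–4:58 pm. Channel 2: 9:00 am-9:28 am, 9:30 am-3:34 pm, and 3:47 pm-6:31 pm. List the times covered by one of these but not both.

9:00 am–9:28 am, 9:30 am–9:53 am, 12:03 pm–12:48 pm, 2:50 pm–3:34 pm, 3:47 pm–4:33 pm, 4:58 pm–6:31 pm

A, merged: 9:53 am–12:03 pm, 12:48 pm–2:50 pm, 4:33 pm–4:58 pm.
Only in the first: none.
Only in the second: 9:00 am–9:28 am, 9:30 am–9:53 am, 12:03 pm–12:48 pm, 2:50 pm–3:34 pm, 3:47 pm–4:33 pm, 4:58 pm–6:31 pm.
Together these are the periods covered by exactly one.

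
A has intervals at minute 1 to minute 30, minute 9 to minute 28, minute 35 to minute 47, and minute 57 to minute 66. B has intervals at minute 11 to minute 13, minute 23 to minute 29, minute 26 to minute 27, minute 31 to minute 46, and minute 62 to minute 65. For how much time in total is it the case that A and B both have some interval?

Merge the first list: minute 1 to minute 30, minute 35 to minute 47, minute 57 to minute 66.
Merge the second list: minute 11 to minute 13, minute 23 to minute 29, minute 31 to minute 46, minute 62 to minute 65.
A ∩ B = minute 11 to minute 13, minute 23 to minute 29, minute 35 to minute 46, minute 62 to minute 65.
Total: 2 minutes + 6 minutes + 11 minutes + 3 minutes = 22 minutes.

22 minutes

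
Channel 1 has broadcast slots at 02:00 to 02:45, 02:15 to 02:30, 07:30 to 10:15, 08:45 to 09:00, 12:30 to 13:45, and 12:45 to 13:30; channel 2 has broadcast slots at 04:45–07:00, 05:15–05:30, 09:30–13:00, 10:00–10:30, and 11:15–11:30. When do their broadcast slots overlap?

First set merges to 02:00-02:45, 07:30-10:15, 12:30-13:45.
Second set merges to 04:45-07:00, 09:30-13:00.
02:00-02:45 falls entirely outside B.
07:30-10:15 overlaps B on 09:30-10:15.
12:30-13:45 overlaps B on 12:30-13:00.

09:30-10:15, 12:30-13:00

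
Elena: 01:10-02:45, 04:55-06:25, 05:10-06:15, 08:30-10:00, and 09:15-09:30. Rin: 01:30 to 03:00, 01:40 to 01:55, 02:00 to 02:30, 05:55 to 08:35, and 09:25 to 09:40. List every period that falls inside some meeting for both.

01:30-02:45, 05:55-06:25, 08:30-08:35, 09:25-09:40

A, merged: 01:10-02:45, 04:55-06:25, 08:30-10:00.
B, merged: 01:30-03:00, 05:55-08:35, 09:25-09:40.
01:10-02:45 overlaps B on 01:30-02:45.
04:55-06:25 overlaps B on 05:55-06:25.
08:30-10:00 overlaps B on 08:30-08:35, 09:25-09:40.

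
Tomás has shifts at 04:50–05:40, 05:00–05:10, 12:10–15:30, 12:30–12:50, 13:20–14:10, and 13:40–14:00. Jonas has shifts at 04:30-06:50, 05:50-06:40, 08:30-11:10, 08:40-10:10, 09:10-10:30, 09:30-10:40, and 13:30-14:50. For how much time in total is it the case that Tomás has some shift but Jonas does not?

2 h

First set merges to 04:50–05:40, 12:10–15:30.
Second set merges to 04:30–06:50, 08:30–11:10, 13:30–14:50.
A \ B = 12:10–13:30, 14:50–15:30.
Total: 1 h 20 min + 40 min = 2 h.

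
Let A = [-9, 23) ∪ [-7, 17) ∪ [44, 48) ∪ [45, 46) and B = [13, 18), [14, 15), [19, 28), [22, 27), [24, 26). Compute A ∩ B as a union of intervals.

[13, 18) ∪ [19, 23)

First set merges to [-9, 23), [44, 48).
Second set merges to [13, 18), [19, 28).
[-9, 23) ∩ B → [13, 18), [19, 23).
[44, 48) meets no B interval.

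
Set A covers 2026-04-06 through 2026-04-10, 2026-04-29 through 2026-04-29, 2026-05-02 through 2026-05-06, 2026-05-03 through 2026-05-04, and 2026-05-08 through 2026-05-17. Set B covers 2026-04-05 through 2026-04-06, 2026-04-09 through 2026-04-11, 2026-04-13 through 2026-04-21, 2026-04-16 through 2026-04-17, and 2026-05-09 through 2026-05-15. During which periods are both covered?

Merge the first list: 2026-04-06 through 2026-04-10, 2026-04-29 through 2026-04-29, 2026-05-02 through 2026-05-06, 2026-05-08 through 2026-05-17.
Merge the second list: 2026-04-05 through 2026-04-06, 2026-04-09 through 2026-04-11, 2026-04-13 through 2026-04-21, 2026-05-09 through 2026-05-15.
2026-04-06 through 2026-04-10 meets the second set on 2026-04-06 through 2026-04-06, 2026-04-09 through 2026-04-10.
2026-04-29 through 2026-04-29: no overlap with the second set.
2026-05-02 through 2026-05-06: no overlap with the second set.
2026-05-08 through 2026-05-17 meets the second set on 2026-05-09 through 2026-05-15.

2026-04-06 through 2026-04-06, 2026-04-09 through 2026-04-10, 2026-05-09 through 2026-05-15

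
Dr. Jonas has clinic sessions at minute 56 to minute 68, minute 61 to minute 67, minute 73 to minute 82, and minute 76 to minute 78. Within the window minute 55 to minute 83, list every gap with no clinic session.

Covered (merged): minute 56 to minute 68, minute 73 to minute 82.
Gaps within minute 55 to minute 83: minute 55 to minute 56, minute 68 to minute 73, minute 82 to minute 83.

minute 55 to minute 56, minute 68 to minute 73, minute 82 to minute 83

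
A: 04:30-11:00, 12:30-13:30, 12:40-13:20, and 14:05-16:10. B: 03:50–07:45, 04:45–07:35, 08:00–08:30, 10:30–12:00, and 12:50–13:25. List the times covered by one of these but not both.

03:50–04:30, 07:45–08:00, 08:30–10:30, 11:00–12:00, 12:30–12:50, 13:25–13:30, 14:05–16:10

First set merges to 04:30–11:00, 12:30–13:30, 14:05–16:10.
Second set merges to 03:50–07:45, 08:00–08:30, 10:30–12:00, 12:50–13:25.
A but not B: 07:45–08:00, 08:30–10:30, 12:30–12:50, 13:25–13:30, 14:05–16:10.
B but not A: 03:50–04:30, 11:00–12:00.
Combining gives A △ B.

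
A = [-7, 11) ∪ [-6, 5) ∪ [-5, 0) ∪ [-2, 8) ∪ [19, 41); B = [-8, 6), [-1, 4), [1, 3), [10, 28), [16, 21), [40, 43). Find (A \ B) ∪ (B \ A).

First set merges to [-7, 11), [19, 41).
Second set merges to [-8, 6), [10, 28), [40, 43).
A but not B: [6, 10), [28, 40).
B but not A: [-8, -7), [11, 19), [41, 43).
Combining gives A △ B.

[-8, -7) ∪ [6, 10) ∪ [11, 19) ∪ [28, 40) ∪ [41, 43)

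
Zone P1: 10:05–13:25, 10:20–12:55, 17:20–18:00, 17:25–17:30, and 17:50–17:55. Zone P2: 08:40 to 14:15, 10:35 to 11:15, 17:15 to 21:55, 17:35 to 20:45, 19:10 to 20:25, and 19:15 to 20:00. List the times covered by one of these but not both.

08:40–10:05, 13:25–14:15, 17:15–17:20, 18:00–21:55

A, merged: 10:05–13:25, 17:20–18:00.
B, merged: 08:40–14:15, 17:15–21:55.
A \ B = none.
B \ A = 08:40–10:05, 13:25–14:15, 17:15–17:20, 18:00–21:55.
Union of the two gives the symmetric difference.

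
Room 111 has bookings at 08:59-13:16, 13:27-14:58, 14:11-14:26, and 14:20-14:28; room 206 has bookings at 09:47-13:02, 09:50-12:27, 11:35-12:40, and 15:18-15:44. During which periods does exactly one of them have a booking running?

08:59–09:47, 13:02–13:16, 13:27–14:58, 15:18–15:44

Merge the first list: 08:59–13:16, 13:27–14:58.
Merge the second list: 09:47–13:02, 15:18–15:44.
A \ B = 08:59–09:47, 13:02–13:16, 13:27–14:58.
B \ A = 15:18–15:44.
Union of the two gives the symmetric difference.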